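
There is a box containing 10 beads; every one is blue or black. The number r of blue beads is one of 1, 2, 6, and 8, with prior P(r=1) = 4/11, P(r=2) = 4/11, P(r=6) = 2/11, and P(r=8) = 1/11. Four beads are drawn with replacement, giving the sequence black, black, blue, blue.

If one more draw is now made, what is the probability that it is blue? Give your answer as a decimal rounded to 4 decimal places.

0.4112

The likelihood of the observed sequence under each hypothesis: P(data | r = 1) = (9/10)(9/10)(1/10)(1/10) = 0.0081; P(data | r = 2) = (8/10)(8/10)(2/10)(2/10) = 0.0256; P(data | r = 6) = (4/10)(4/10)(6/10)(6/10) = 0.0576; P(data | r = 8) = (2/10)(2/10)(8/10)(8/10) = 0.0256.
The prior-weighted likelihoods are 4/11 · 0.0081 = 0.0029455, 4/11 · 0.0256 = 0.0093091, 2/11 · 0.0576 = 0.010473, 1/11 · 0.0256 = 0.0023273; these sum to 0.025055.
Dividing through by the total gives posterior P(r = 1 | data) = 0.11756, P(r = 2 | data) = 0.37155, P(r = 6 | data) = 0.418, P(r = 8 | data) = 0.092888.
Averaging over the posterior, P(blue next | data) = (1/10)(0.11756) + (1/5)(0.37155) + (3/5)(0.418) + (4/5)(0.092888) = 0.41118.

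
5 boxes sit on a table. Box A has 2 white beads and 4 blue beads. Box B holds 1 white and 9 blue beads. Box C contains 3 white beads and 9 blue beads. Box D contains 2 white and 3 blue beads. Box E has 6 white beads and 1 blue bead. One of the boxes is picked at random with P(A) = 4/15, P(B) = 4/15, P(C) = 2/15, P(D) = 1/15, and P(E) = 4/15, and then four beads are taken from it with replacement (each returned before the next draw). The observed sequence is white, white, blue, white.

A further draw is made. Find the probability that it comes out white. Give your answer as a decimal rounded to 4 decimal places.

0.6926

For each hypothesis, P(data | H) works out to: P(data | box A) = (2/6)(2/6)(4/6)(2/6) = 0.024691; P(data | box B) = (1/10)(1/10)(9/10)(1/10) = 0.0009; P(data | box C) = (3/12)(3/12)(9/12)(3/12) = 0.011719; P(data | box D) = (2/5)(2/5)(3/5)(2/5) = 0.0384; P(data | box E) = (6/7)(6/7)(1/7)(6/7) = 0.089963.
Multiplying each by its prior: 4/15 · 0.024691 = 0.0065844, 4/15 · 0.0009 = 0.00024, 2/15 · 0.011719 = 0.0015625, 1/15 · 0.0384 = 0.00256, 4/15 · 0.089963 = 0.02399; these sum to 0.034937.
The posterior is then P(box A | data) = 0.18846, P(box B | data) = 0.0068695, P(box C | data) = 0.044724, P(box D | data) = 0.073275, P(box E | data) = 0.68667.
So P(white next | data) = Σ P(white next | H) P(H | data) = (1/3)(0.18846) + (1/10)(0.0068695) + (1/4)(0.044724) + (2/5)(0.073275) + (6/7)(0.68667) = 0.69257.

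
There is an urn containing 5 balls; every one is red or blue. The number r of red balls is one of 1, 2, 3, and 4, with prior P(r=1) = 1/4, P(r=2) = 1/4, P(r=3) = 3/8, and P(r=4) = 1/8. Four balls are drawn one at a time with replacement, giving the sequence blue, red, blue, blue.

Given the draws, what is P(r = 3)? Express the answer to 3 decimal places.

0.231

Under each hypothesis, the probability of the observed sequence is: P(data | r = 1) = (4/5)(1/5)(4/5)(4/5) = 0.1024; P(data | r = 2) = (3/5)(2/5)(3/5)(3/5) = 0.0864; P(data | r = 3) = (2/5)(3/5)(2/5)(2/5) = 0.0384; P(data | r = 4) = (1/5)(4/5)(1/5)(1/5) = 0.0064.
Weighting by the prior gives 1/4 · 0.1024 = 0.0256, 1/4 · 0.0864 = 0.0216, 3/8 · 0.0384 = 0.0144, 1/8 · 0.0064 = 0.0008; with total 0.0624.
Therefore the posterior P(r = 3 | data) = (0.0144) / (0.0624) = 0.23077.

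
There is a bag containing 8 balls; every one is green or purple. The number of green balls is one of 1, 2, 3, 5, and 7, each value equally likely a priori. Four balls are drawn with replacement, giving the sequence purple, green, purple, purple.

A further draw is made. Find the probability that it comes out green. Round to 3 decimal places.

For each hypothesis, P(data | H) works out to: P(data | r = 1) = (7/8)(1/8)(7/8)(7/8) = 0.08374; P(data | r = 2) = (6/8)(2/8)(6/8)(6/8) = 0.10547; P(data | r = 3) = (5/8)(3/8)(5/8)(5/8) = 0.091553; P(data | r = 5) = (3/8)(5/8)(3/8)(3/8) = 0.032959; P(data | r = 7) = (1/8)(7/8)(1/8)(1/8) = 0.001709.
Weighting by the prior gives 1/5 · 0.08374 = 0.016748, 1/5 · 0.10547 = 0.021094, 1/5 · 0.091553 = 0.018311, 1/5 · 0.032959 = 0.0065918, 1/5 · 0.001709 = 0.0003418; these sum to 0.063086.
The posterior is then P(r = 1 | data) = 0.26548, P(r = 2 | data) = 0.33437, P(r = 3 | data) = 0.29025, P(r = 5 | data) = 0.10449, P(r = 7 | data) = 0.005418.
The predictive probability is P(green next | data) = (1/8)(0.26548) + (1/4)(0.33437) + (3/8)(0.29025) + (5/8)(0.10449) + (7/8)(0.005418) = 0.29567.

0.296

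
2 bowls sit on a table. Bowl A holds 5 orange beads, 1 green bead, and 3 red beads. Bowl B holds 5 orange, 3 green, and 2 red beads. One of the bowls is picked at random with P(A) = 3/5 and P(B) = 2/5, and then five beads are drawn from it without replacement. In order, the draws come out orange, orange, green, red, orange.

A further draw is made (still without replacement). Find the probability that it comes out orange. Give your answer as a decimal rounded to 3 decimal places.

0.460

Compute the likelihood of the observed sequence for each case: P(data | bowl A) = (5/9)(4/8)(1/7)(3/6)(3/5) = 1/84; P(data | bowl B) = (5/10)(4/9)(3/8)(2/7)(3/6) = 1/84.
Weighting by the prior gives 3/5 · 1/84 = 1/140, 2/5 · 1/84 = 1/210; these sum to 1/84.
Normalising, the posterior is P(bowl A | data) = 3/5, P(bowl B | data) = 2/5.
So P(orange next | data) = Σ P(orange next | H) P(H | data) = (1/2)(3/5) + (2/5)(2/5) = 23/50.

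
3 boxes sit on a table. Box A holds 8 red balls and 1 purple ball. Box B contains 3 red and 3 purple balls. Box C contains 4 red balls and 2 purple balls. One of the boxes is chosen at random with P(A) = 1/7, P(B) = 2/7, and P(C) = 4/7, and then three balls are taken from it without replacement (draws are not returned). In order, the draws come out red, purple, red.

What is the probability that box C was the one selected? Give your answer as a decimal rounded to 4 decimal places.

0.6606

Compute the likelihood of the observed sequence for each case: P(data | box A) = (8/9)(1/8)(7/7) = 1/9; P(data | box B) = (3/6)(3/5)(2/4) = 3/20; P(data | box C) = (4/6)(2/5)(3/4) = 1/5.
Multiplying each by its prior: 1/7 · 1/9 = 1/63, 2/7 · 3/20 = 3/70, 4/7 · 1/5 = 4/35; with total 109/630.
So P(box C | data) = (4/35) / (109/630) = 72/109.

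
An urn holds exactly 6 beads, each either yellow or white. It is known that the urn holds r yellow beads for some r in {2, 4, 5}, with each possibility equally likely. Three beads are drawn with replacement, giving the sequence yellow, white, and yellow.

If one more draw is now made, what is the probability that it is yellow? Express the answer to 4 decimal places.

Compute the likelihood of the observed sequence for each case: P(data | r = 2) = (2/6)(4/6)(2/6) = 2/27; P(data | r = 4) = (4/6)(2/6)(4/6) = 4/27; P(data | r = 5) = (5/6)(1/6)(5/6) = 25/216.
The prior-weighted likelihoods are 1/3 · 2/27 = 2/81, 1/3 · 4/27 = 4/81, 1/3 · 25/216 = 25/648; with total 73/648.
Dividing through by the total gives posterior P(r = 2 | data) = 16/73, P(r = 4 | data) = 32/73, P(r = 5 | data) = 25/73.
So P(yellow next | data) = Σ P(yellow next | H) P(H | data) = (1/3)(16/73) + (2/3)(32/73) + (5/6)(25/73) = 95/146.

0.6507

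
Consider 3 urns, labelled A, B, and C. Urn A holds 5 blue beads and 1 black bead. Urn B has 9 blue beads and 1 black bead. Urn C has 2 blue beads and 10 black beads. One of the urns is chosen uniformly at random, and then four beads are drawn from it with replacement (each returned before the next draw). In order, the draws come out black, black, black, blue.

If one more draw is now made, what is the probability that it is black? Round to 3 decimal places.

0.801

For each hypothesis, P(data | H) works out to: P(data | urn A) = (1/6)(1/6)(1/6)(5/6) = 0.003858; P(data | urn B) = (1/10)(1/10)(1/10)(9/10) = 0.0009; P(data | urn C) = (10/12)(10/12)(10/12)(2/12) = 0.096451.
The prior-weighted likelihoods are 1/3 · 0.003858 = 0.001286, 1/3 · 0.0009 = 0.0003, 1/3 · 0.096451 = 0.03215; summing to 0.033736.
Dividing through by the total gives posterior P(urn A | data) = 0.03812, P(urn B | data) = 0.0088925, P(urn C | data) = 0.95299.
The predictive probability is P(black next | data) = (1/6)(0.03812) + (1/10)(0.0088925) + (5/6)(0.95299) = 0.8014.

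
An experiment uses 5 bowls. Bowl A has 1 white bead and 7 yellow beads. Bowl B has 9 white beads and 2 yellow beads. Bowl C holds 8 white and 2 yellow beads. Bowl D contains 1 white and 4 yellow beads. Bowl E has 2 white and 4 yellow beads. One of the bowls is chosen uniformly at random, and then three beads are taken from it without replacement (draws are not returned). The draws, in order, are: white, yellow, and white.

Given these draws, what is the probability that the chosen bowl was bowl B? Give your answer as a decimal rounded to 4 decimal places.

For each hypothesis, P(data | H) works out to: P(data | bowl A) = (1/8)(7/7)(0/6) = 0; P(data | bowl B) = (9/11)(2/10)(8/9) = 0.14545; P(data | bowl C) = (8/10)(2/9)(7/8) = 0.15556; P(data | bowl D) = (1/5)(4/4)(0/3) = 0; P(data | bowl E) = (2/6)(4/5)(1/4) = 0.066667.
The prior-weighted likelihoods are 1/5 · 0 = 0, 1/5 · 0.14545 = 0.029091, 1/5 · 0.15556 = 0.031111, 1/5 · 0 = 0, 1/5 · 0.066667 = 0.013333; summing to 0.073535.
Hence P(bowl B | data) = (0.029091) / (0.073535) = 0.3956.

0.3956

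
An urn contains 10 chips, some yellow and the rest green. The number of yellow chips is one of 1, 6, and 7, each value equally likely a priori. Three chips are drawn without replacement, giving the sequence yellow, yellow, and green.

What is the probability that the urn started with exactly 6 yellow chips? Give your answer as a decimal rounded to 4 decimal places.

0.4878

The likelihood of the observed sequence under each hypothesis: P(data | r = 1) = (1/10)(0/9) = 0; P(data | r = 6) = (6/10)(5/9)(4/8) = 1/6; P(data | r = 7) = (7/10)(6/9)(3/8) = 7/40.
Weighting by the prior gives 1/3 · 0 = 0, 1/3 · 1/6 = 1/18, 1/3 · 7/40 = 7/120; these sum to 41/360.
So P(r = 6 | data) = (1/18) / (41/360) = 20/41.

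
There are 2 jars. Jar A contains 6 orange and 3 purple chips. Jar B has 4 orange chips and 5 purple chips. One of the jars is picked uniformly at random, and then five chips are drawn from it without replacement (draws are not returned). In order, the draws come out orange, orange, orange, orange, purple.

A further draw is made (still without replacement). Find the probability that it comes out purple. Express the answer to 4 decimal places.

0.5500

Compute the likelihood of the observed sequence for each case: P(data | jar A) = (6/9)(5/8)(4/7)(3/6)(3/5) = 1/14; P(data | jar B) = (4/9)(3/8)(2/7)(1/6)(5/5) = 1/126.
Weighting by the prior gives 1/2 · 1/14 = 1/28, 1/2 · 1/126 = 1/252; with total 5/126.
The posterior is then P(jar A | data) = 9/10, P(jar B | data) = 1/10.
The predictive probability is P(purple next | data) = (1/2)(9/10) + (1)(1/10) = 11/20.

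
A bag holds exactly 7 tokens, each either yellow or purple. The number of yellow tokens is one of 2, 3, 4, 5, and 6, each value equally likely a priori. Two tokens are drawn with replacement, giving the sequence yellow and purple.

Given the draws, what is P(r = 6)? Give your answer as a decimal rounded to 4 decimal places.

0.1200

The likelihood of the observed sequence under each hypothesis: P(data | r = 2) = (2/7)(5/7) = 10/49; P(data | r = 3) = (3/7)(4/7) = 12/49; P(data | r = 4) = (4/7)(3/7) = 12/49; P(data | r = 5) = (5/7)(2/7) = 10/49; P(data | r = 6) = (6/7)(1/7) = 6/49.
The prior-weighted likelihoods are 1/5 · 10/49 = 2/49, 1/5 · 12/49 = 12/245, 1/5 · 12/49 = 12/245, 1/5 · 10/49 = 2/49, 1/5 · 6/49 = 6/245; summing to 10/49.
Hence P(r = 6 | data) = (6/245) / (10/49) = 3/25.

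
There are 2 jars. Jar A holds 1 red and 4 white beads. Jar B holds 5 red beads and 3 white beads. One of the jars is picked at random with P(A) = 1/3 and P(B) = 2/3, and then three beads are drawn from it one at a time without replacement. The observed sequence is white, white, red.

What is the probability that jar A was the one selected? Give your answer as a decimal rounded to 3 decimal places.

Compute the likelihood of the observed sequence for each case: P(data | jar A) = (4/5)(3/4)(1/3) = 1/5; P(data | jar B) = (3/8)(2/7)(5/6) = 5/56.
Weighting by the prior gives 1/3 · 1/5 = 1/15, 2/3 · 5/56 = 5/84; these sum to 53/420.
Therefore the posterior P(jar A | data) = (1/15) / (53/420) = 28/53.

0.528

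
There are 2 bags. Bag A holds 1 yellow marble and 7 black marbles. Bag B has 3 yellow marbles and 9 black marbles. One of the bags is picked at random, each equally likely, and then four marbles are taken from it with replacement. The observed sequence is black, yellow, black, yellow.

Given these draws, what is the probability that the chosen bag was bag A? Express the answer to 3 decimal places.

0.254

Under each hypothesis, the probability of the observed sequence is: P(data | bag A) = (7/8)(1/8)(7/8)(1/8) = 0.011963; P(data | bag B) = (9/12)(3/12)(9/12)(3/12) = 0.035156.
Multiplying each by its prior: 1/2 · 0.011963 = 0.0059814, 1/2 · 0.035156 = 0.017578; with total 0.02356.
By Bayes' rule, P(bag A | data) = (0.0059814) / (0.02356) = 0.25389.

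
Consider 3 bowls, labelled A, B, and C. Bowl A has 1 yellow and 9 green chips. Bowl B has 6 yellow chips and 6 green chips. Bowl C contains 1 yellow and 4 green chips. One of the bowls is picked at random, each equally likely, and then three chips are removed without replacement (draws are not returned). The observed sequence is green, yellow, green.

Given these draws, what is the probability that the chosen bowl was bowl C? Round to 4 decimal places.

The likelihood of the observed sequence under each hypothesis: P(data | bowl A) = (9/10)(1/9)(8/8) = 1/10; P(data | bowl B) = (6/12)(6/11)(5/10) = 3/22; P(data | bowl C) = (4/5)(1/4)(3/3) = 1/5.
The prior-weighted likelihoods are 1/3 · 1/10 = 1/30, 1/3 · 3/22 = 1/22, 1/3 · 1/5 = 1/15; summing to 8/55.
Therefore the posterior P(bowl C | data) = (1/15) / (8/55) = 11/24.

0.4583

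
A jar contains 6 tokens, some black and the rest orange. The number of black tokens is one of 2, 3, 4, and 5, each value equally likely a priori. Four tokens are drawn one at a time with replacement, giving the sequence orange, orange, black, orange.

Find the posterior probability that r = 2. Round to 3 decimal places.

Under each hypothesis, the probability of the observed sequence is: P(data | r = 2) = (4/6)(4/6)(2/6)(4/6) = 0.098765; P(data | r = 3) = (3/6)(3/6)(3/6)(3/6) = 0.0625; P(data | r = 4) = (2/6)(2/6)(4/6)(2/6) = 0.024691; P(data | r = 5) = (1/6)(1/6)(5/6)(1/6) = 0.003858.
Weighting by the prior gives 1/4 · 0.098765 = 0.024691, 1/4 · 0.0625 = 0.015625, 1/4 · 0.024691 = 0.0061728, 1/4 · 0.003858 = 0.00096451; summing to 0.047454.
Therefore the posterior P(r = 2 | data) = (0.024691) / (0.047454) = 0.52033.

0.520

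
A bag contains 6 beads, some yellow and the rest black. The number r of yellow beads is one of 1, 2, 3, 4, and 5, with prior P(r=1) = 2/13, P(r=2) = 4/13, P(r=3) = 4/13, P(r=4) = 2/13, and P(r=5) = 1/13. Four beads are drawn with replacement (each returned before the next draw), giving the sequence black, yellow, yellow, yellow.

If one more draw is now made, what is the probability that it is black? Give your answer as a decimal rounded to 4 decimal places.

0.4292

Compute the likelihood of the observed sequence for each case: P(data | r = 1) = (5/6)(1/6)(1/6)(1/6) = 0.003858; P(data | r = 2) = (4/6)(2/6)(2/6)(2/6) = 0.024691; P(data | r = 3) = (3/6)(3/6)(3/6)(3/6) = 0.0625; P(data | r = 4) = (2/6)(4/6)(4/6)(4/6) = 0.098765; P(data | r = 5) = (1/6)(5/6)(5/6)(5/6) = 0.096451.
The prior-weighted likelihoods are 2/13 · 0.003858 = 0.00059354, 4/13 · 0.024691 = 0.0075973, 4/13 · 0.0625 = 0.019231, 2/13 · 0.098765 = 0.015195, 1/13 · 0.096451 = 0.0074193; these sum to 0.050036.
Dividing through by the total gives posterior P(r = 1 | data) = 0.011862, P(r = 2 | data) = 0.15184, P(r = 3 | data) = 0.38434, P(r = 4 | data) = 0.30368, P(r = 5 | data) = 0.14828.
So P(black next | data) = Σ P(black next | H) P(H | data) = (5/6)(0.011862) + (2/3)(0.15184) + (1/2)(0.38434) + (1/3)(0.30368) + (1/6)(0.14828) = 0.42922.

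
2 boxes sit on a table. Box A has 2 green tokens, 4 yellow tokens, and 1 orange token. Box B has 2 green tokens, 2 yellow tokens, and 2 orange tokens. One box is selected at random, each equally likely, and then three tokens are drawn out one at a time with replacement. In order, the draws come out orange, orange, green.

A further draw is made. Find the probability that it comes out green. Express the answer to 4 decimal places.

Under each hypothesis, the probability of the observed sequence is: P(data | box A) = (1/7)(1/7)(2/7) = 0.0058309; P(data | box B) = (2/6)(2/6)(2/6) = 0.037037.
The prior-weighted likelihoods are 1/2 · 0.0058309 = 0.0029155, 1/2 · 0.037037 = 0.018519; summing to 0.021434.
Normalising, the posterior is P(box A | data) = 0.13602, P(box B | data) = 0.86398.
So P(green next | data) = Σ P(green next | H) P(H | data) = (2/7)(0.13602) + (1/3)(0.86398) = 0.32686.

0.3269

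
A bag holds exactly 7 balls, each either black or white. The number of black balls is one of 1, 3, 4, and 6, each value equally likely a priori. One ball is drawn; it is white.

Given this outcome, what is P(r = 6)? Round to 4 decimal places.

Under each hypothesis, the probability of this draw is: P(data | r = 1) = (6/7) = 6/7; P(data | r = 3) = (4/7) = 4/7; P(data | r = 4) = (3/7) = 3/7; P(data | r = 6) = (1/7) = 1/7.
Multiplying each by its prior: 1/4 · 6/7 = 3/14, 1/4 · 4/7 = 1/7, 1/4 · 3/7 = 3/28, 1/4 · 1/7 = 1/28; with total 1/2.
Therefore the posterior P(r = 6 | data) = (1/28) / (1/2) = 1/14.

0.0714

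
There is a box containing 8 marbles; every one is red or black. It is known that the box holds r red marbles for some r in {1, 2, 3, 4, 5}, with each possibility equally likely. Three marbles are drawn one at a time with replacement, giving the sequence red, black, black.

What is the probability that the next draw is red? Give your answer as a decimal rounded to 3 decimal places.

0.368

Compute the likelihood of the observed sequence for each case: P(data | r = 1) = (1/8)(7/8)(7/8) = 0.095703; P(data | r = 2) = (2/8)(6/8)(6/8) = 0.14062; P(data | r = 3) = (3/8)(5/8)(5/8) = 0.14648; P(data | r = 4) = (4/8)(4/8)(4/8) = 0.125; P(data | r = 5) = (5/8)(3/8)(3/8) = 0.087891.
Multiplying each by its prior: 1/5 · 0.095703 = 0.019141, 1/5 · 0.14062 = 0.028125, 1/5 · 0.14648 = 0.029297, 1/5 · 0.125 = 0.025, 1/5 · 0.087891 = 0.017578; summing to 0.11914.
The posterior is then P(r = 1 | data) = 0.16066, P(r = 2 | data) = 0.23607, P(r = 3 | data) = 0.2459, P(r = 4 | data) = 0.20984, P(r = 5 | data) = 0.14754.
The predictive probability is P(red next | data) = (1/8)(0.16066) + (1/4)(0.23607) + (3/8)(0.2459) + (1/2)(0.20984) + (5/8)(0.14754) = 0.36844.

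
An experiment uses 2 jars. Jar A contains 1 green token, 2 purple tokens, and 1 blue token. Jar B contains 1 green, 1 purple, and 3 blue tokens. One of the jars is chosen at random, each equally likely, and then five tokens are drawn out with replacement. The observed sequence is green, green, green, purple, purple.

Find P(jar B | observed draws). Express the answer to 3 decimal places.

0.076

Compute the likelihood of the observed sequence for each case: P(data | jar A) = (1/4)(1/4)(1/4)(2/4)(2/4) = 0.0039062; P(data | jar B) = (1/5)(1/5)(1/5)(1/5)(1/5) = 0.00032.
Weighting by the prior gives 1/2 · 0.0039062 = 0.0019531, 1/2 · 0.00032 = 0.00016; summing to 0.0021131.
Therefore the posterior P(jar B | data) = (0.00016) / (0.0021131) = 0.075717.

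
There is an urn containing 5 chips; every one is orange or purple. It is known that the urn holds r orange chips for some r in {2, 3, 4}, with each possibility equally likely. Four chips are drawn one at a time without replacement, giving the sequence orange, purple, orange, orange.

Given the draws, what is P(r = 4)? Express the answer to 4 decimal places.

Under each hypothesis, the probability of the observed sequence is: P(data | r = 2) = (2/5)(3/4)(1/3)(0/2) = 0; P(data | r = 3) = (3/5)(2/4)(2/3)(1/2) = 1/10; P(data | r = 4) = (4/5)(1/4)(3/3)(2/2) = 1/5.
Weighting by the prior gives 1/3 · 0 = 0, 1/3 · 1/10 = 1/30, 1/3 · 1/5 = 1/15; these sum to 1/10.
By Bayes' rule, P(r = 4 | data) = (1/15) / (1/10) = 2/3.

0.6667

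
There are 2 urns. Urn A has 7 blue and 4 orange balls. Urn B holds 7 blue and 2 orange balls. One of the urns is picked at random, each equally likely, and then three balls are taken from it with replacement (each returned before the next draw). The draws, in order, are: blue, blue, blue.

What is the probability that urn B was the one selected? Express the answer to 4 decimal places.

0.6461

Under each hypothesis, the probability of the observed sequence is: P(data | urn A) = (7/11)(7/11)(7/11) = 0.2577; P(data | urn B) = (7/9)(7/9)(7/9) = 0.47051.
The prior-weighted likelihoods are 1/2 · 0.2577 = 0.12885, 1/2 · 0.47051 = 0.23525; summing to 0.3641.
By Bayes' rule, P(urn B | data) = (0.23525) / (0.3641) = 0.64612.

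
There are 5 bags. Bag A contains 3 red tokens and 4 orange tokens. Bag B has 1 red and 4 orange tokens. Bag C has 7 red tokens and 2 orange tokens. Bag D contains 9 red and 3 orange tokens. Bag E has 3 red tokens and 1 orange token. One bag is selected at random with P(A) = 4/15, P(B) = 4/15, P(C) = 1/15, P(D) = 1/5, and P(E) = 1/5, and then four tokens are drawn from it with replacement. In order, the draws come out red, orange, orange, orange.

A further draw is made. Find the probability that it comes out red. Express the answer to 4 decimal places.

For each hypothesis, P(data | H) works out to: P(data | bag A) = (3/7)(4/7)(4/7)(4/7) = 0.079967; P(data | bag B) = (1/5)(4/5)(4/5)(4/5) = 0.1024; P(data | bag C) = (7/9)(2/9)(2/9)(2/9) = 0.0085353; P(data | bag D) = (9/12)(3/12)(3/12)(3/12) = 0.011719; P(data | bag E) = (3/4)(1/4)(1/4)(1/4) = 0.011719.
Weighting by the prior gives 4/15 · 0.079967 = 0.021324, 4/15 · 0.1024 = 0.027307, 1/15 · 0.0085353 = 0.00056902, 1/5 · 0.011719 = 0.0023437, 1/5 · 0.011719 = 0.0023437; summing to 0.053888.
The posterior is then P(bag A | data) = 0.39572, P(bag B | data) = 0.50673, P(bag C | data) = 0.010559, P(bag D | data) = 0.043493, P(bag E | data) = 0.043493.
Averaging over the posterior, P(red next | data) = (3/7)(0.39572) + (1/5)(0.50673) + (7/9)(0.010559) + (3/4)(0.043493) + (3/4)(0.043493) = 0.34439.

0.3444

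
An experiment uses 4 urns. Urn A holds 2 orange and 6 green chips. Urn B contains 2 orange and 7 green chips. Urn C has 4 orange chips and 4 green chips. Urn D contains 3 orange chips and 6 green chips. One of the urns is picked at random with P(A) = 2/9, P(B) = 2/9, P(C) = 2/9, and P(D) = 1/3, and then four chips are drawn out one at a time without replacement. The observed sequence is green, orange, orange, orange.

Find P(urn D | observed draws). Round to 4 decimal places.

Compute the likelihood of the observed sequence for each case: P(data | urn A) = (6/8)(2/7)(1/6)(0/5) = 0; P(data | urn B) = (7/9)(2/8)(1/7)(0/6) = 0; P(data | urn C) = (4/8)(4/7)(3/6)(2/5) = 2/35; P(data | urn D) = (6/9)(3/8)(2/7)(1/6) = 1/84.
Multiplying each by its prior: 2/9 · 0 = 0, 2/9 · 0 = 0, 2/9 · 2/35 = 4/315, 1/3 · 1/84 = 1/252; summing to 1/60.
By Bayes' rule, P(urn D | data) = (1/252) / (1/60) = 5/21.

0.2381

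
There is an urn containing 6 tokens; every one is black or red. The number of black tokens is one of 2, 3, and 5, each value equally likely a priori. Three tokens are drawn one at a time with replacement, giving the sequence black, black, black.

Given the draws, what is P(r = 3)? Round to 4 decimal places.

0.1688

Compute the likelihood of the observed sequence for each case: P(data | r = 2) = (2/6)(2/6)(2/6) = 1/27; P(data | r = 3) = (3/6)(3/6)(3/6) = 1/8; P(data | r = 5) = (5/6)(5/6)(5/6) = 125/216.
Weighting by the prior gives 1/3 · 1/27 = 1/81, 1/3 · 1/8 = 1/24, 1/3 · 125/216 = 125/648; with total 20/81.
Therefore the posterior P(r = 3 | data) = (1/24) / (20/81) = 27/160.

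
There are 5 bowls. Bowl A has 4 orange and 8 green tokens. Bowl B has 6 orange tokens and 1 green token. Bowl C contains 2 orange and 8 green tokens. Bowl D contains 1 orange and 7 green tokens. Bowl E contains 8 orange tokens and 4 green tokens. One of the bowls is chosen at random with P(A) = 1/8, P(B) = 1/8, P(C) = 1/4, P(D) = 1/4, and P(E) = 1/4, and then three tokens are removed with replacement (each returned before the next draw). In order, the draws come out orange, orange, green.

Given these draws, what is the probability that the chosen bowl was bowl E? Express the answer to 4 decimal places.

Under each hypothesis, the probability of the observed sequence is: P(data | bowl A) = (4/12)(4/12)(8/12) = 0.074074; P(data | bowl B) = (6/7)(6/7)(1/7) = 0.10496; P(data | bowl C) = (2/10)(2/10)(8/10) = 0.032; P(data | bowl D) = (1/8)(1/8)(7/8) = 0.013672; P(data | bowl E) = (8/12)(8/12)(4/12) = 0.14815.
Weighting by the prior gives 1/8 · 0.074074 = 0.0092593, 1/8 · 0.10496 = 0.01312, 1/4 · 0.032 = 0.008, 1/4 · 0.013672 = 0.003418, 1/4 · 0.14815 = 0.037037; with total 0.070834.
By Bayes' rule, P(bowl E | data) = (0.037037) / (0.070834) = 0.52287.

0.5229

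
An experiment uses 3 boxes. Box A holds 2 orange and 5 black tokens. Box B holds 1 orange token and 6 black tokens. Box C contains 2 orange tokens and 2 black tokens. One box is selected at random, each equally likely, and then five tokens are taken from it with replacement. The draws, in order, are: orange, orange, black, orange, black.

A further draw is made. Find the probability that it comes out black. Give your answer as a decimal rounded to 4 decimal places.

0.5732

For each hypothesis, P(data | H) works out to: P(data | box A) = (2/7)(2/7)(5/7)(2/7)(5/7) = 0.0119; P(data | box B) = (1/7)(1/7)(6/7)(1/7)(6/7) = 0.002142; P(data | box C) = (2/4)(2/4)(2/4)(2/4)(2/4) = 0.03125.
The prior-weighted likelihoods are 1/3 · 0.0119 = 0.0039666, 1/3 · 0.002142 = 0.00071399, 1/3 · 0.03125 = 0.010417; summing to 0.015097.
The posterior is then P(box A | data) = 0.26274, P(box B | data) = 0.047293, P(box C | data) = 0.68997.
So P(black next | data) = Σ P(black next | H) P(H | data) = (5/7)(0.26274) + (6/7)(0.047293) + (1/2)(0.68997) = 0.57319.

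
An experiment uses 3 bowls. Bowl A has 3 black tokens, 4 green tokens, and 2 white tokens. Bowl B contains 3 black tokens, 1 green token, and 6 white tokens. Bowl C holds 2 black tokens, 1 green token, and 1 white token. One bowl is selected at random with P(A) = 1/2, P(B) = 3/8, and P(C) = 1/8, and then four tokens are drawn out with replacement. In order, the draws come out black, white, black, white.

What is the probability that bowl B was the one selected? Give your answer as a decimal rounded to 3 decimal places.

0.721

The likelihood of the observed sequence under each hypothesis: P(data | bowl A) = (3/9)(2/9)(3/9)(2/9) = 0.005487; P(data | bowl B) = (3/10)(6/10)(3/10)(6/10) = 0.0324; P(data | bowl C) = (2/4)(1/4)(2/4)(1/4) = 0.015625.
Weighting by the prior gives 1/2 · 0.005487 = 0.0027435, 3/8 · 0.0324 = 0.01215, 1/8 · 0.015625 = 0.0019531; summing to 0.016847.
Therefore the posterior P(bowl B | data) = (0.01215) / (0.016847) = 0.72121.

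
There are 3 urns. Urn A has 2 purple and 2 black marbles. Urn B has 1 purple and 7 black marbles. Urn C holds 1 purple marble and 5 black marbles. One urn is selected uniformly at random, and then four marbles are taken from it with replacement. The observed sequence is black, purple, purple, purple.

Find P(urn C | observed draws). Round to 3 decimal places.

Under each hypothesis, the probability of the observed sequence is: P(data | urn A) = (2/4)(2/4)(2/4)(2/4) = 0.0625; P(data | urn B) = (7/8)(1/8)(1/8)(1/8) = 0.001709; P(data | urn C) = (5/6)(1/6)(1/6)(1/6) = 0.003858.
Weighting by the prior gives 1/3 · 0.0625 = 0.020833, 1/3 · 0.001709 = 0.00056966, 1/3 · 0.003858 = 0.001286; these sum to 0.022689.
Hence P(urn C | data) = (0.001286) / (0.022689) = 0.05668.

0.057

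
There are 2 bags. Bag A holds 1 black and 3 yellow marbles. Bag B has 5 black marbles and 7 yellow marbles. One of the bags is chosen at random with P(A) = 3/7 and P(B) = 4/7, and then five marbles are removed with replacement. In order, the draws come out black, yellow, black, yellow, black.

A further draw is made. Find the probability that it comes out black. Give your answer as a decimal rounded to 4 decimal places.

0.3815

The likelihood of the observed sequence under each hypothesis: P(data | bag A) = (1/4)(3/4)(1/4)(3/4)(1/4) = 0.0087891; P(data | bag B) = (5/12)(7/12)(5/12)(7/12)(5/12) = 0.024615.
The prior-weighted likelihoods are 3/7 · 0.0087891 = 0.0037667, 4/7 · 0.024615 = 0.014066; summing to 0.017832.
Dividing through by the total gives posterior P(bag A | data) = 0.21123, P(bag B | data) = 0.78877.
The predictive probability is P(black next | data) = (1/4)(0.21123) + (5/12)(0.78877) = 0.38146.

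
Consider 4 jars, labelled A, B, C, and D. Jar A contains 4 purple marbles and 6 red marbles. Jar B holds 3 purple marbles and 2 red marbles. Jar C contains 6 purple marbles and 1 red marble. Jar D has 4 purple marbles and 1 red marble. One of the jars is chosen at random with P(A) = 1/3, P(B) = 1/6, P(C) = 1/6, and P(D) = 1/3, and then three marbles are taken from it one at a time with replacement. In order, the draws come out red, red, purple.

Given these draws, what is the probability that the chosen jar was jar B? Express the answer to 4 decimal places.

0.2062

Under each hypothesis, the probability of the observed sequence is: P(data | jar A) = (6/10)(6/10)(4/10) = 0.144; P(data | jar B) = (2/5)(2/5)(3/5) = 0.096; P(data | jar C) = (1/7)(1/7)(6/7) = 0.017493; P(data | jar D) = (1/5)(1/5)(4/5) = 0.032.
Weighting by the prior gives 1/3 · 0.144 = 0.048, 1/6 · 0.096 = 0.016, 1/6 · 0.017493 = 0.0029155, 1/3 · 0.032 = 0.010667; these sum to 0.077582.
Therefore the posterior P(jar B | data) = (0.016) / (0.077582) = 0.20623.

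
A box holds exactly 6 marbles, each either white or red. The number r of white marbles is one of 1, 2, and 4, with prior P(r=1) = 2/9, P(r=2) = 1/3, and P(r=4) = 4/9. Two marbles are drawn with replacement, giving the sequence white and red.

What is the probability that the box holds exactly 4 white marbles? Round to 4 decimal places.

0.4848

Compute the likelihood of the observed sequence for each case: P(data | r = 1) = (1/6)(5/6) = 5/36; P(data | r = 2) = (2/6)(4/6) = 2/9; P(data | r = 4) = (4/6)(2/6) = 2/9.
The prior-weighted likelihoods are 2/9 · 5/36 = 5/162, 1/3 · 2/9 = 2/27, 4/9 · 2/9 = 8/81; these sum to 11/54.
By Bayes' rule, P(r = 4 | data) = (8/81) / (11/54) = 16/33.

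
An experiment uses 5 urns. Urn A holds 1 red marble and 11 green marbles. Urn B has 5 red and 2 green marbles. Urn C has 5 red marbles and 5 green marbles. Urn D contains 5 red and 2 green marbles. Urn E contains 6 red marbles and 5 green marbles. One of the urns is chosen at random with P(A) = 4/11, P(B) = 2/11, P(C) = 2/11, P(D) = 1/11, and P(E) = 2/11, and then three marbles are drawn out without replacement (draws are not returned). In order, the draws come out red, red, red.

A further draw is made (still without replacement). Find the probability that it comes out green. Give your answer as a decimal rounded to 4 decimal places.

0.5521

For each hypothesis, P(data | H) works out to: P(data | urn A) = (1/12)(0/11) = 0; P(data | urn B) = (5/7)(4/6)(3/5) = 0.28571; P(data | urn C) = (5/10)(4/9)(3/8) = 0.083333; P(data | urn D) = (5/7)(4/6)(3/5) = 0.28571; P(data | urn E) = (6/11)(5/10)(4/9) = 0.12121.
Weighting by the prior gives 4/11 · 0 = 0, 2/11 · 0.28571 = 0.051948, 2/11 · 0.083333 = 0.015152, 1/11 · 0.28571 = 0.025974, 2/11 · 0.12121 = 0.022039; with total 0.11511.
Normalising, the posterior is P(urn A | data) = 0, P(urn B | data) = 0.45128, P(urn C | data) = 0.13162, P(urn D | data) = 0.22564, P(urn E | data) = 0.19145.
So P(green next | data) = Σ P(green next | H) P(H | data) = (1/2)(0.45128) + (5/7)(0.13162) + (1/2)(0.22564) + (5/8)(0.19145) = 0.55214.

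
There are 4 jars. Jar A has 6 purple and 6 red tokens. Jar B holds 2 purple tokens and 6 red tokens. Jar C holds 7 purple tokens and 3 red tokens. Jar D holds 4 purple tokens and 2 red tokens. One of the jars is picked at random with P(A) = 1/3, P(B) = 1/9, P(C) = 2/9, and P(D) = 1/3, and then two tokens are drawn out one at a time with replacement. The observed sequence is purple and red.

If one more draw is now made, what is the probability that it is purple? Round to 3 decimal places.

For each hypothesis, P(data | H) works out to: P(data | jar A) = (6/12)(6/12) = 0.25; P(data | jar B) = (2/8)(6/8) = 0.1875; P(data | jar C) = (7/10)(3/10) = 0.21; P(data | jar D) = (4/6)(2/6) = 0.22222.
Weighting by the prior gives 1/3 · 0.25 = 0.083333, 1/9 · 0.1875 = 0.020833, 2/9 · 0.21 = 0.046667, 1/3 · 0.22222 = 0.074074; summing to 0.22491.
Normalising, the posterior is P(jar A | data) = 0.37052, P(jar B | data) = 0.092631, P(jar C | data) = 0.20749, P(jar D | data) = 0.32935.
Averaging over the posterior, P(purple next | data) = (1/2)(0.37052) + (1/4)(0.092631) + (7/10)(0.20749) + (2/3)(0.32935) = 0.57323.

0.573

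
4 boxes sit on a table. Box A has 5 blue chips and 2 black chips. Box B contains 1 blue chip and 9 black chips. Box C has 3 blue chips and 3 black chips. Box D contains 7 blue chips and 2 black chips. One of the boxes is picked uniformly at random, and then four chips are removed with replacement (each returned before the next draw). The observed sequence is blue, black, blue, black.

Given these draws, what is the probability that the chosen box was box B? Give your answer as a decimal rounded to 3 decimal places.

0.057

For each hypothesis, P(data | H) works out to: P(data | box A) = (5/7)(2/7)(5/7)(2/7) = 0.041649; P(data | box B) = (1/10)(9/10)(1/10)(9/10) = 0.0081; P(data | box C) = (3/6)(3/6)(3/6)(3/6) = 0.0625; P(data | box D) = (7/9)(2/9)(7/9)(2/9) = 0.029873.
The prior-weighted likelihoods are 1/4 · 0.041649 = 0.010412, 1/4 · 0.0081 = 0.002025, 1/4 · 0.0625 = 0.015625, 1/4 · 0.029873 = 0.0074684; with total 0.035531.
Therefore the posterior P(box B | data) = (0.002025) / (0.035531) = 0.056993.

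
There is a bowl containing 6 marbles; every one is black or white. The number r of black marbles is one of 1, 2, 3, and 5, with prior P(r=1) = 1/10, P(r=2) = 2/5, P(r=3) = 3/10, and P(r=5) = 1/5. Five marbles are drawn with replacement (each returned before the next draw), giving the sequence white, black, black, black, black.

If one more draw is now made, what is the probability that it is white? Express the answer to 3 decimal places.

Compute the likelihood of the observed sequence for each case: P(data | r = 1) = (5/6)(1/6)(1/6)(1/6)(1/6) = 0.000643; P(data | r = 2) = (4/6)(2/6)(2/6)(2/6)(2/6) = 0.0082305; P(data | r = 3) = (3/6)(3/6)(3/6)(3/6)(3/6) = 0.03125; P(data | r = 5) = (1/6)(5/6)(5/6)(5/6)(5/6) = 0.080376.
Multiplying each by its prior: 1/10 · 0.000643 = 6.43e-05, 2/5 · 0.0082305 = 0.0032922, 3/10 · 0.03125 = 0.009375, 1/5 · 0.080376 = 0.016075; summing to 0.028807.
Dividing through by the total gives posterior P(r = 1 | data) = 0.0022321, P(r = 2 | data) = 0.11429, P(r = 3 | data) = 0.32545, P(r = 5 | data) = 0.55804.
The predictive probability is P(white next | data) = (5/6)(0.0022321) + (2/3)(0.11429) + (1/2)(0.32545) + (1/6)(0.55804) = 0.33378.

0.334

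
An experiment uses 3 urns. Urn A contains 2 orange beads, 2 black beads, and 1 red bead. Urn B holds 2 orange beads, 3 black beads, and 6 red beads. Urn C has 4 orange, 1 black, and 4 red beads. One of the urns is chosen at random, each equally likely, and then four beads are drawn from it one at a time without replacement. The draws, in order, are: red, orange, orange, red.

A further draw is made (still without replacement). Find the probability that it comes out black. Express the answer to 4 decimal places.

Under each hypothesis, the probability of the observed sequence is: P(data | urn A) = (1/5)(2/4)(1/3)(0/2) = 0; P(data | urn B) = (6/11)(2/10)(1/9)(5/8) = 1/132; P(data | urn C) = (4/9)(4/8)(3/7)(3/6) = 1/21.
Weighting by the prior gives 1/3 · 0 = 0, 1/3 · 1/132 = 1/396, 1/3 · 1/21 = 1/63; summing to 17/924.
Normalising, the posterior is P(urn A | data) = 0, P(urn B | data) = 7/51, P(urn C | data) = 44/51.
Averaging over the posterior, P(black next | data) = (3/7)(7/51) + (1/5)(44/51) = 59/255.

0.2314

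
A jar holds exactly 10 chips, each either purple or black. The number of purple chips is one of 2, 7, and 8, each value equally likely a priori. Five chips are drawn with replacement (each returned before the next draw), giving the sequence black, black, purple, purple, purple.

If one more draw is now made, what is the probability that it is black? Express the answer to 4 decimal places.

For each hypothesis, P(data | H) works out to: P(data | r = 2) = (8/10)(8/10)(2/10)(2/10)(2/10) = 0.00512; P(data | r = 7) = (3/10)(3/10)(7/10)(7/10)(7/10) = 0.03087; P(data | r = 8) = (2/10)(2/10)(8/10)(8/10)(8/10) = 0.02048.
Weighting by the prior gives 1/3 · 0.00512 = 0.0017067, 1/3 · 0.03087 = 0.01029, 1/3 · 0.02048 = 0.0068267; these sum to 0.018823.
Normalising, the posterior is P(r = 2 | data) = 0.090668, P(r = 7 | data) = 0.54666, P(r = 8 | data) = 0.36267.
The predictive probability is P(black next | data) = (4/5)(0.090668) + (3/10)(0.54666) + (1/5)(0.36267) = 0.30907.

0.3091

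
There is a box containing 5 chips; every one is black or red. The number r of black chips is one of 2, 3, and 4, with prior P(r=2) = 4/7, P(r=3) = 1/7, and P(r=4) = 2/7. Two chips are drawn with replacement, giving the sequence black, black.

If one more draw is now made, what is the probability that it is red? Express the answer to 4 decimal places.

0.3439

For each hypothesis, P(data | H) works out to: P(data | r = 2) = (2/5)(2/5) = 4/25; P(data | r = 3) = (3/5)(3/5) = 9/25; P(data | r = 4) = (4/5)(4/5) = 16/25.
Weighting by the prior gives 4/7 · 4/25 = 16/175, 1/7 · 9/25 = 9/175, 2/7 · 16/25 = 32/175; with total 57/175.
The posterior is then P(r = 2 | data) = 16/57, P(r = 3 | data) = 3/19, P(r = 4 | data) = 32/57.
So P(red next | data) = Σ P(red next | H) P(H | data) = (3/5)(16/57) + (2/5)(3/19) + (1/5)(32/57) = 98/285.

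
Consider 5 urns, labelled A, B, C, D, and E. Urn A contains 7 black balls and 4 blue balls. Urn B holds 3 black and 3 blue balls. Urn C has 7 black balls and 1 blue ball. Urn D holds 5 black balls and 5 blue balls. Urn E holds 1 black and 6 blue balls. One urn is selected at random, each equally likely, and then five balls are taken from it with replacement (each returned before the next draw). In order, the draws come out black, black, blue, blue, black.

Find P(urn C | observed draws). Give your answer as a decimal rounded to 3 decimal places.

0.096

The likelihood of the observed sequence under each hypothesis: P(data | urn A) = (7/11)(7/11)(4/11)(4/11)(7/11) = 0.034076; P(data | urn B) = (3/6)(3/6)(3/6)(3/6)(3/6) = 0.03125; P(data | urn C) = (7/8)(7/8)(1/8)(1/8)(7/8) = 0.010468; P(data | urn D) = (5/10)(5/10)(5/10)(5/10)(5/10) = 0.03125; P(data | urn E) = (1/7)(1/7)(6/7)(6/7)(1/7) = 0.002142.
The prior-weighted likelihoods are 1/5 · 0.034076 = 0.0068152, 1/5 · 0.03125 = 0.00625, 1/5 · 0.010468 = 0.0020935, 1/5 · 0.03125 = 0.00625, 1/5 · 0.002142 = 0.00042839; with total 0.021837.
So P(urn C | data) = (0.0020935) / (0.021837) = 0.095869.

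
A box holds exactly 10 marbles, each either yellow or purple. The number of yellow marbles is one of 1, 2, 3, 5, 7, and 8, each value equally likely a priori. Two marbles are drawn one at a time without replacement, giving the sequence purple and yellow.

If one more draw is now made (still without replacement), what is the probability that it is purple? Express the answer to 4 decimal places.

The likelihood of the observed sequence under each hypothesis: P(data | r = 1) = (9/10)(1/9) = 1/10; P(data | r = 2) = (8/10)(2/9) = 8/45; P(data | r = 3) = (7/10)(3/9) = 7/30; P(data | r = 5) = (5/10)(5/9) = 5/18; P(data | r = 7) = (3/10)(7/9) = 7/30; P(data | r = 8) = (2/10)(8/9) = 8/45.
Weighting by the prior gives 1/6 · 1/10 = 1/60, 1/6 · 8/45 = 4/135, 1/6 · 7/30 = 7/180, 1/6 · 5/18 = 5/108, 1/6 · 7/30 = 7/180, 1/6 · 8/45 = 4/135; with total 1/5.
Normalising, the posterior is P(r = 1 | data) = 1/12, P(r = 2 | data) = 4/27, P(r = 3 | data) = 7/36, P(r = 5 | data) = 25/108, P(r = 7 | data) = 7/36, P(r = 8 | data) = 4/27.
The predictive probability is P(purple next | data) = (1)(1/12) + (7/8)(4/27) + (3/4)(7/36) + (1/2)(25/108) + (1/4)(7/36) + (1/8)(4/27) = 13/24.

0.5417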